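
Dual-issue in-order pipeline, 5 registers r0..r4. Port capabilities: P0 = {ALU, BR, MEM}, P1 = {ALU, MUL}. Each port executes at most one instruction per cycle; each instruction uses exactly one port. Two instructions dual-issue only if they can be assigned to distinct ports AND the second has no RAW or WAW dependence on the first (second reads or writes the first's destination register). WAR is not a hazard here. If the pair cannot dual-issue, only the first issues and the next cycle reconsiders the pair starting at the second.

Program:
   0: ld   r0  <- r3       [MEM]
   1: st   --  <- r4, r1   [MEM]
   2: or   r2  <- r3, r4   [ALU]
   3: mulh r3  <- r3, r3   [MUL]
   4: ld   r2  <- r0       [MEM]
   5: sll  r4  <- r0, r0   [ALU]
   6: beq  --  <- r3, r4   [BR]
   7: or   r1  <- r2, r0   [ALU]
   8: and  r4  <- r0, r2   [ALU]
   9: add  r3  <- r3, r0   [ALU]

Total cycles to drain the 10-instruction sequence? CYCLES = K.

0. ld @i0  | no-port MEM/MEM
1. st or @i1,i2  | pair
2. mulh ld @i3,i4  | pair
3. sll @i5  | RAW r4
4. beq or @i6,i7  | pair
5. and add @i8,i9  | pair

CYCLES = 6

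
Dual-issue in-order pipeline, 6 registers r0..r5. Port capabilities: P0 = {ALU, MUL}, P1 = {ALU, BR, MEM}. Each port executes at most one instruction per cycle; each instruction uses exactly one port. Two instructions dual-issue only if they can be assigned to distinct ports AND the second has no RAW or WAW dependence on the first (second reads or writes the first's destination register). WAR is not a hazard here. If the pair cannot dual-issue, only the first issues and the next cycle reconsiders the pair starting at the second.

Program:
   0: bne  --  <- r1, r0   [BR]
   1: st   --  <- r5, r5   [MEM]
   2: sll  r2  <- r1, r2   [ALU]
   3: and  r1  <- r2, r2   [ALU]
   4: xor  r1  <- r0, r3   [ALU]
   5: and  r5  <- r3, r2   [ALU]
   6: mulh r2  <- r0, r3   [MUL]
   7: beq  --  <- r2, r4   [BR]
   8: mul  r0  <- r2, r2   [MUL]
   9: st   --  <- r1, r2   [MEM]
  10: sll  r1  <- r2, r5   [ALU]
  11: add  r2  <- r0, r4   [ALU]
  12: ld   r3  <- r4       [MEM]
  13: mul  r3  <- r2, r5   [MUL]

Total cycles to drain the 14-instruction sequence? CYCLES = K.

c0: i0 bne.BR  no-port BR/MEM
c1: i1,i2 st.MEM+sll.ALU  2-wide
c2: i3 and.ALU  WAW r1
c3: i4,i5 xor.ALU+and.ALU  2-wide
c4: i6 mulh.MUL  RAW r2
c5: i7,i8 beq.BR+mul.MUL  2-wide
c6: i9,i10 st.MEM+sll.ALU  2-wide
c7: i11,i12 add.ALU+ld.MEM  2-wide
c8: i13 mul.MUL  tail

CYCLES = 9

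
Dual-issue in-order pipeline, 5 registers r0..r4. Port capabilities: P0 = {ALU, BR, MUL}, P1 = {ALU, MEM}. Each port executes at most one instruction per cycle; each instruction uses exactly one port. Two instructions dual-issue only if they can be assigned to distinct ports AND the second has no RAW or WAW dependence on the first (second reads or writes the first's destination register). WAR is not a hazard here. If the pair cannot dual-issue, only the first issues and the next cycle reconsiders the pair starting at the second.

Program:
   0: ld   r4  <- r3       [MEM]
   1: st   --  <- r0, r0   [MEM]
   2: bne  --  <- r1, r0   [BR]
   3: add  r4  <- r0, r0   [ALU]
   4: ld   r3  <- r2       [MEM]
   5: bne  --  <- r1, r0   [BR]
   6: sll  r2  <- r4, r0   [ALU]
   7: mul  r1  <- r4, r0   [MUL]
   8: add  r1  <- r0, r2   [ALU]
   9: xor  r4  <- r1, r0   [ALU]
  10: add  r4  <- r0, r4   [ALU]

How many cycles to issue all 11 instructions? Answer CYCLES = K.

#0 head=0: ld.MEM i0 no-port MEM/MEM
#1 head=1: st.MEM+bne.BR i1&i2 2-wide
#2 head=3: add.ALU+ld.MEM i3&i4 2-wide
#3 head=5: bne.BR+sll.ALU i5&i6 2-wide
#4 head=7: mul.MUL i7 WAW r1
#5 head=8: add.ALU i8 RAW r1
#6 head=9: xor.ALU i9 RAW+WAW r4
#7 head=10: add.ALU i10 tail

CYCLES = 8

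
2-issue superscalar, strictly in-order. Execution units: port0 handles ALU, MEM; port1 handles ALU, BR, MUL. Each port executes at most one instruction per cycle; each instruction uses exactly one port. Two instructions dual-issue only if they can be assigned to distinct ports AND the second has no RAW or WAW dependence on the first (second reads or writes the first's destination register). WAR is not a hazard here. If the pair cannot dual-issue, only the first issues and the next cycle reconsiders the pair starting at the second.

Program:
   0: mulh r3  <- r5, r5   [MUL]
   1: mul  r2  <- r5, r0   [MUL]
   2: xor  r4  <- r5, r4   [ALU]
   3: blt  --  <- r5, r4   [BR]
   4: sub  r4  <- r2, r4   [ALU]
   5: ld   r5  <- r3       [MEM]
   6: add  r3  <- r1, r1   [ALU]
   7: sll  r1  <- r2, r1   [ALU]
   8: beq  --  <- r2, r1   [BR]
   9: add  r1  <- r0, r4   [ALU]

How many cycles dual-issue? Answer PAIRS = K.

[0] i0  mulh.MUL  -- no-port MUL/MUL
[1] i1,i2  mul.MUL/xor.ALU  -- 2-wide
[2] i3,i4  blt.BR/sub.ALU  -- 2-wide
[3] i5,i6  ld.MEM/add.ALU  -- 2-wide
[4] i7  sll.ALU  -- RAW r1
[5] i8,i9  beq.BR/add.ALU  -- 2-wide

PAIRS = 4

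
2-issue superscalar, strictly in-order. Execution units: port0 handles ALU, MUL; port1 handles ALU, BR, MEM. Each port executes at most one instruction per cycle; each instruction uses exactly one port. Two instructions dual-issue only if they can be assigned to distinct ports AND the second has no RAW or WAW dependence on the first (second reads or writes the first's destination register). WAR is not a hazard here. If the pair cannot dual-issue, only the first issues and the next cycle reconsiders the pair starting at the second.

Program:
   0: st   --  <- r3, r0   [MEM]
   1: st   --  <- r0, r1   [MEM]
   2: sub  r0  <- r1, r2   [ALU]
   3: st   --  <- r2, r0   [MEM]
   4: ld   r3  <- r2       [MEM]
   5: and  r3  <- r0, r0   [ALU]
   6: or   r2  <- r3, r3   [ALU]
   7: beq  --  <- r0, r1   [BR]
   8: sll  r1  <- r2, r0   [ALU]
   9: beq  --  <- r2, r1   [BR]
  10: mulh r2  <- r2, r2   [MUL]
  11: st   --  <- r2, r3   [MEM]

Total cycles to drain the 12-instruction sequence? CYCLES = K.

CYCLES = 9

t=0 i0:st.MEM ; no-port MEM/MEM
t=1 i1,i2:st.MEM sub.ALU ; dual
t=2 i3:st.MEM ; no-port MEM/MEM
t=3 i4:ld.MEM ; WAW r3
t=4 i5:and.ALU ; RAW r3
t=5 i6,i7:or.ALU beq.BR ; dual
t=6 i8:sll.ALU ; RAW r1
t=7 i9,i10:beq.BR mulh.MUL ; dual
t=8 i11:st.MEM ; tail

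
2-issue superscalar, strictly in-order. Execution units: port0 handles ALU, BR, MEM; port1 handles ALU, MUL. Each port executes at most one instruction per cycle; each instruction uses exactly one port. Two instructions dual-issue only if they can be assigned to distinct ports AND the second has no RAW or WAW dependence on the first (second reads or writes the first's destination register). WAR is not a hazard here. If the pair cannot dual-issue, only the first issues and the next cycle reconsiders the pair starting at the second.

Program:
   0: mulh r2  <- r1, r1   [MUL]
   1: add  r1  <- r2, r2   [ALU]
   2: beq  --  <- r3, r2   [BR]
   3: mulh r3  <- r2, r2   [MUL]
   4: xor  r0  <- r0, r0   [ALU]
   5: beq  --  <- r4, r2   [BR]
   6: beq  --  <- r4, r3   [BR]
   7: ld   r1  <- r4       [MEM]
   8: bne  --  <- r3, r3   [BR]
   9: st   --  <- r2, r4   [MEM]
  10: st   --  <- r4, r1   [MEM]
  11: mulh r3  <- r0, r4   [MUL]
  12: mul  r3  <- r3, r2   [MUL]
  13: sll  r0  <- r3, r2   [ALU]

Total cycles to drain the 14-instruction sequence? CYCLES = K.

#0 head=0: mulh i0 RAW r2
#1 head=1: add beq i1+i2 dual
#2 head=3: mulh xor i3+i4 dual
#3 head=5: beq i5 no-port BR/BR
#4 head=6: beq i6 no-port BR/MEM
#5 head=7: ld i7 no-port MEM/BR
#6 head=8: bne i8 no-port BR/MEM
#7 head=9: st i9 no-port MEM/MEM
#8 head=10: st mulh i10+i11 dual
#9 head=12: mul i12 RAW r3
#10 head=13: sll i13 tail

CYCLES = 11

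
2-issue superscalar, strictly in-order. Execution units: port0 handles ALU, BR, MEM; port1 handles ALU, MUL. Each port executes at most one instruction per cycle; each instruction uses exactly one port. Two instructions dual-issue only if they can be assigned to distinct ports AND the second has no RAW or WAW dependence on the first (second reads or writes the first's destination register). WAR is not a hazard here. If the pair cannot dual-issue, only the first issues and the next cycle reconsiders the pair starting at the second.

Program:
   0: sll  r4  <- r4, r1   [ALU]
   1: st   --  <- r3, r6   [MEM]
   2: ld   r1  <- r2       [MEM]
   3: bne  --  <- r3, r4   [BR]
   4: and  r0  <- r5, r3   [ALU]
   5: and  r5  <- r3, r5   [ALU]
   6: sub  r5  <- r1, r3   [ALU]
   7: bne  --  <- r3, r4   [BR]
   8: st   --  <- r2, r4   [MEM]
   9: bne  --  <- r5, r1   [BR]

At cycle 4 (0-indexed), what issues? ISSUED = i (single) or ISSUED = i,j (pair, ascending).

t=0 i0+i1:sll/st ; dual
t=1 i2:ld ; no-port MEM/BR
t=2 i3+i4:bne/and ; dual
t=3 i5:and ; WAW r5
t=4 i6+i7:sub/bne ; dual
t=5 i8:st ; no-port MEM/BR
t=6 i9:bne ; tail

ISSUED = 6,7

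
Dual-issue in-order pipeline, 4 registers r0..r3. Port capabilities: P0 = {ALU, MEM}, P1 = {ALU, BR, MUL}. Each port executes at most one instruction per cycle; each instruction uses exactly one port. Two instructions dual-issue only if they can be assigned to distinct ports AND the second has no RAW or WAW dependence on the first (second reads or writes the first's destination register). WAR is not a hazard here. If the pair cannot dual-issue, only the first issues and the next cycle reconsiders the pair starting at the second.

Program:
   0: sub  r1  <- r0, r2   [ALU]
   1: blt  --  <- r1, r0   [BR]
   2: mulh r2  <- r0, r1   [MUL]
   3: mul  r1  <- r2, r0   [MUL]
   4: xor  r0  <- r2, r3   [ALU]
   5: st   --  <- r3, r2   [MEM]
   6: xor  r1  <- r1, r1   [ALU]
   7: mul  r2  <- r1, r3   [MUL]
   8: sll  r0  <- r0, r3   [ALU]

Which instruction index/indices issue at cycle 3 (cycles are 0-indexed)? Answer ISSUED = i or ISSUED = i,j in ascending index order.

  cy0 -> i0 (sub.ALU) RAW r1
  cy1 -> i1 (blt.BR) no-port BR/MUL
  cy2 -> i2 (mulh.MUL) no-port MUL/MUL
  cy3 -> i3&i4 (mul.MUL+xor.ALU) pair
  cy4 -> i5&i6 (st.MEM+xor.ALU) pair
  cy5 -> i7&i8 (mul.MUL+sll.ALU) pair

ISSUED = 3,4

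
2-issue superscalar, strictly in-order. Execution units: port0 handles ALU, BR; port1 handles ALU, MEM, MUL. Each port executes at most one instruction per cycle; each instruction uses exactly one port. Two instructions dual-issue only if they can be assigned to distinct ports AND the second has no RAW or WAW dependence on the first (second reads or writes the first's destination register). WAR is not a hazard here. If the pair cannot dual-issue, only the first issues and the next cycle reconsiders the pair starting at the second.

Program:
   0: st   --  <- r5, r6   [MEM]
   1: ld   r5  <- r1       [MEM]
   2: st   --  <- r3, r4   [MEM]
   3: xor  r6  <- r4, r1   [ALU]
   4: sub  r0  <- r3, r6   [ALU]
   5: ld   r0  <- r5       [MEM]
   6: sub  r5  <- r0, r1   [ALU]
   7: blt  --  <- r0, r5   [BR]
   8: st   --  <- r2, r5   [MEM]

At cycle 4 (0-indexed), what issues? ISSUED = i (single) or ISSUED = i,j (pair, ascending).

ISSUED = 5

0. st.MEM @i0  | no-port MEM/MEM
1. ld.MEM @i1  | no-port MEM/MEM
2. st.MEM+xor.ALU @i2,i3  | 2-wide
3. sub.ALU @i4  | WAW r0
4. ld.MEM @i5  | RAW r0
5. sub.ALU @i6  | RAW r5
6. blt.BR+st.MEM @i7,i8  | 2-wide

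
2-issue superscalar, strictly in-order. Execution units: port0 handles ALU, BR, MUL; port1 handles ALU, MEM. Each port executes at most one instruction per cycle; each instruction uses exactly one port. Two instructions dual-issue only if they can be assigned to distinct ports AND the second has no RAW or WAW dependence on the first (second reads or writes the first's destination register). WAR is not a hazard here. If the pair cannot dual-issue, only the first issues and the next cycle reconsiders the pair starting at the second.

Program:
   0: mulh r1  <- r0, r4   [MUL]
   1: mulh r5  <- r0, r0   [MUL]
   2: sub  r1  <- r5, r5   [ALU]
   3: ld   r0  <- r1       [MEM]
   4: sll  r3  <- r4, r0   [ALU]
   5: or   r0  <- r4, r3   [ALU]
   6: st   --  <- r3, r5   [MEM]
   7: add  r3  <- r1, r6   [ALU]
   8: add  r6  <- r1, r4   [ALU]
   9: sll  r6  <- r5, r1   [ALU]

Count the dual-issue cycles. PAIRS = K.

c0: i0 mulh  no-port MUL/MUL
c1: i1 mulh  RAW r5
c2: i2 sub  RAW r1
c3: i3 ld  RAW r0
c4: i4 sll  RAW r3
c5: i5/i6 or;st  pair
c6: i7/i8 add;add  pair
c7: i9 sll  tail

PAIRS = 2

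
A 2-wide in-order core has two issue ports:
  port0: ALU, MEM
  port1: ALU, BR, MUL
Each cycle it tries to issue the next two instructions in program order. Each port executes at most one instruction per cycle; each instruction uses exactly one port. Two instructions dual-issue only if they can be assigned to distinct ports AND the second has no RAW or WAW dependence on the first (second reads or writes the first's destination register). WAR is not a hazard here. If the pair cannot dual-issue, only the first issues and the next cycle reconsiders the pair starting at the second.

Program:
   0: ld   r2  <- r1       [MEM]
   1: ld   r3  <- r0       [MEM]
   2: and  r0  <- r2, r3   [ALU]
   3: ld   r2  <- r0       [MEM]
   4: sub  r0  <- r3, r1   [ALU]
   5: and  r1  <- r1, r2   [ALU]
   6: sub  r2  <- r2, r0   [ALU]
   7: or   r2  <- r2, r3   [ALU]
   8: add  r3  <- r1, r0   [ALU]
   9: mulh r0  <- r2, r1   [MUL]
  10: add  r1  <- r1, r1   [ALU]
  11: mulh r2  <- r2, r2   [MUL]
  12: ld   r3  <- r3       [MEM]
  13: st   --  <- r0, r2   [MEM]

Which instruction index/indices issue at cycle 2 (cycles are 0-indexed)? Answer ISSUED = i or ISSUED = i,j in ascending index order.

ISSUED = 2

t=0 i0:ld.MEM ; no-port MEM/MEM
t=1 i1:ld.MEM ; RAW r3
t=2 i2:and.ALU ; RAW r0
t=3 i3+i4:ld.MEM sub.ALU ; pair
t=4 i5+i6:and.ALU sub.ALU ; pair
t=5 i7+i8:or.ALU add.ALU ; pair
t=6 i9+i10:mulh.MUL add.ALU ; pair
t=7 i11+i12:mulh.MUL ld.MEM ; pair
t=8 i13:st.MEM ; tail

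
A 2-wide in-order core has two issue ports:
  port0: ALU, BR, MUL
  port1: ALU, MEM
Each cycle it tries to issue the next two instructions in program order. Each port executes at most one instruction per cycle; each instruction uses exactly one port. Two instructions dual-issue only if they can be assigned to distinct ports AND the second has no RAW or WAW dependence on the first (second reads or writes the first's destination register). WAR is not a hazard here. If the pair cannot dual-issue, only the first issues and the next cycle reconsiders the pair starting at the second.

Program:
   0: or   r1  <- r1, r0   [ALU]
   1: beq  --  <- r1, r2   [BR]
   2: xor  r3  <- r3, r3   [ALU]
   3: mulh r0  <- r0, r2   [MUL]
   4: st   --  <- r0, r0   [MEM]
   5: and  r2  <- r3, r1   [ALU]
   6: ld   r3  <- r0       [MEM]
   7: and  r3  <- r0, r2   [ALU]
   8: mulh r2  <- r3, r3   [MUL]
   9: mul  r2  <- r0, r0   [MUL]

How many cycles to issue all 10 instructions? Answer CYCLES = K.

0. or.ALU @i0  | RAW r1
1. beq.BR/xor.ALU @i1+i2  | dual
2. mulh.MUL @i3  | RAW r0
3. st.MEM/and.ALU @i4+i5  | dual
4. ld.MEM @i6  | WAW r3
5. and.ALU @i7  | RAW r3
6. mulh.MUL @i8  | no-port MUL/MUL
7. mul.MUL @i9  | tail

CYCLES = 8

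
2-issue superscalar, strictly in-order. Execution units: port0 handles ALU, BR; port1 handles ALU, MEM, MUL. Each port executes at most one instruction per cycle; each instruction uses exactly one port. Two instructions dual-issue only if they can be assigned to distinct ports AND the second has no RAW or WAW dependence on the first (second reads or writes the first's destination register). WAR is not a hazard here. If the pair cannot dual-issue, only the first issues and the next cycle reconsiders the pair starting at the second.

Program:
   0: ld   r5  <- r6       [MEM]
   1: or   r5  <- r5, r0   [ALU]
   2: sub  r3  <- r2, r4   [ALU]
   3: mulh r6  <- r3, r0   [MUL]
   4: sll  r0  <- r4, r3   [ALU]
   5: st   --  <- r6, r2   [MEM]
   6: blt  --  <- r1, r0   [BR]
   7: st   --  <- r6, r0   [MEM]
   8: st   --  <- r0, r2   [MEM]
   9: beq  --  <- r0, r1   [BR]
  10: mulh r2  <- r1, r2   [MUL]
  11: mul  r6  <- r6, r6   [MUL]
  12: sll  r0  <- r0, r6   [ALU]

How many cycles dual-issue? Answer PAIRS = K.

PAIRS = 4

c0: i0 ld.MEM  RAW+WAW r5
c1: i1&i2 or.ALU sub.ALU  dual
c2: i3&i4 mulh.MUL sll.ALU  dual
c3: i5&i6 st.MEM blt.BR  dual
c4: i7 st.MEM  no-port MEM/MEM
c5: i8&i9 st.MEM beq.BR  dual
c6: i10 mulh.MUL  no-port MUL/MUL
c7: i11 mul.MUL  RAW r6
c8: i12 sll.ALU  tail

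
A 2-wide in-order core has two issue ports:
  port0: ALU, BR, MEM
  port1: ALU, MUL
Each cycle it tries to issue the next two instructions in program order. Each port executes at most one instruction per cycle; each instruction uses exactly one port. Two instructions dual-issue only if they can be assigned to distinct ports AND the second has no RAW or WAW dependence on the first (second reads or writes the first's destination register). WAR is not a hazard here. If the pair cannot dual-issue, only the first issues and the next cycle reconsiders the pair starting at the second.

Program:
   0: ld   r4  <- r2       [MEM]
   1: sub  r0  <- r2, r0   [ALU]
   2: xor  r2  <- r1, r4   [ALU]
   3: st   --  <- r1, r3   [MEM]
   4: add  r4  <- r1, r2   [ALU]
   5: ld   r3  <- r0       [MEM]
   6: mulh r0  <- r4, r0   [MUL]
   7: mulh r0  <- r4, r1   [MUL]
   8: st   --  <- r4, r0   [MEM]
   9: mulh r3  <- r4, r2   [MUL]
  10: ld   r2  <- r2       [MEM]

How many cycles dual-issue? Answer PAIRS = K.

c0: i0,i1 ld/sub  pair
c1: i2,i3 xor/st  pair
c2: i4,i5 add/ld  pair
c3: i6 mulh  no-port MUL/MUL
c4: i7 mulh  RAW r0
c5: i8,i9 st/mulh  pair
c6: i10 ld  tail

PAIRS = 4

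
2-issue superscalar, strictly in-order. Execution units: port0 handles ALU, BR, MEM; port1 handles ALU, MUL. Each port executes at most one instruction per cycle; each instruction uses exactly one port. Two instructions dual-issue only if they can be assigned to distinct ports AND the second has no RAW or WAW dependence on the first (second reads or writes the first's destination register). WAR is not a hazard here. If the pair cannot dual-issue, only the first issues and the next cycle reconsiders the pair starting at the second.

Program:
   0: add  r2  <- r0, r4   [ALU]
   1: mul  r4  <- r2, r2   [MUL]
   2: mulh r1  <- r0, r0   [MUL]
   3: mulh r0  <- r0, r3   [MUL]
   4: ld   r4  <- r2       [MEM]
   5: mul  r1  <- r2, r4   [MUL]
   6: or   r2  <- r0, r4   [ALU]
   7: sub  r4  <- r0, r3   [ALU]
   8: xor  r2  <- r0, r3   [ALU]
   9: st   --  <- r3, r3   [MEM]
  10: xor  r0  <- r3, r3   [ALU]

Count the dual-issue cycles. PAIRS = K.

PAIRS = 4

c0: i0 add  RAW r2
c1: i1 mul  no-port MUL/MUL
c2: i2 mulh  no-port MUL/MUL
c3: i3/i4 mulh/ld  pair
c4: i5/i6 mul/or  pair
c5: i7/i8 sub/xor  pair
c6: i9/i10 st/xor  pair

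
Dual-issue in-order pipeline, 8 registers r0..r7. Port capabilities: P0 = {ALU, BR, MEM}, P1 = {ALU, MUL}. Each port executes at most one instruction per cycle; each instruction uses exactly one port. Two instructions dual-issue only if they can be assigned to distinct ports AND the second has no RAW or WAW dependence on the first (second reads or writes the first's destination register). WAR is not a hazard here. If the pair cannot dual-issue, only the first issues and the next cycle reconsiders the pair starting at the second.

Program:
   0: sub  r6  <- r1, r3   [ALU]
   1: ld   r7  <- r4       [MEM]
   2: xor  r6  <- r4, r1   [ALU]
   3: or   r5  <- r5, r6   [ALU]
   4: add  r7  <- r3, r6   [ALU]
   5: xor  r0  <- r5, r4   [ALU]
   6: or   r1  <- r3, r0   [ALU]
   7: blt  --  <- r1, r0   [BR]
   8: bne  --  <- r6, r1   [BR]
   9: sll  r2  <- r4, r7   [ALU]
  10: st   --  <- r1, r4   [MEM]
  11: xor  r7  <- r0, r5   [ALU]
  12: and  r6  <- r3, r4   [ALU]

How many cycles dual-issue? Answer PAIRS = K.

  cy0 -> i0/i1 (sub+ld) dual
  cy1 -> i2 (xor) RAW r6
  cy2 -> i3/i4 (or+add) dual
  cy3 -> i5 (xor) RAW r0
  cy4 -> i6 (or) RAW r1
  cy5 -> i7 (blt) no-port BR/BR
  cy6 -> i8/i9 (bne+sll) dual
  cy7 -> i10/i11 (st+xor) dual
  cy8 -> i12 (and) tail

PAIRS = 4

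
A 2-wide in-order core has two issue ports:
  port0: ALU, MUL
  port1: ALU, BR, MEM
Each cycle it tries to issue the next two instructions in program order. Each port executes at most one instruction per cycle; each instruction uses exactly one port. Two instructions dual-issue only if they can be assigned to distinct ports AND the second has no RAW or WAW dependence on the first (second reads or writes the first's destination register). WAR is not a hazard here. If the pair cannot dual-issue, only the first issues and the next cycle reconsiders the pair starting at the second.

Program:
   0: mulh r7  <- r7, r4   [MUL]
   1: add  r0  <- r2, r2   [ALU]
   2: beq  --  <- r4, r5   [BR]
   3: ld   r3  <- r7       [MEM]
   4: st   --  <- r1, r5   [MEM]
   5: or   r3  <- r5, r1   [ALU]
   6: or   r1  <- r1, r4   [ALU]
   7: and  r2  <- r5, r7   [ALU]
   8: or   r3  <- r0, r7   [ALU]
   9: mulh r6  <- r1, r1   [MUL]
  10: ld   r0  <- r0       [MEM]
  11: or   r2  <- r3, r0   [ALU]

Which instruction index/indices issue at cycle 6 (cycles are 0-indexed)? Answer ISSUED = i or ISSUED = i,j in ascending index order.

0. mulh+add @i0,i1  | dual
1. beq @i2  | no-port BR/MEM
2. ld @i3  | no-port MEM/MEM
3. st+or @i4,i5  | dual
4. or+and @i6,i7  | dual
5. or+mulh @i8,i9  | dual
6. ld @i10  | RAW r0
7. or @i11  | tail

ISSUED = 10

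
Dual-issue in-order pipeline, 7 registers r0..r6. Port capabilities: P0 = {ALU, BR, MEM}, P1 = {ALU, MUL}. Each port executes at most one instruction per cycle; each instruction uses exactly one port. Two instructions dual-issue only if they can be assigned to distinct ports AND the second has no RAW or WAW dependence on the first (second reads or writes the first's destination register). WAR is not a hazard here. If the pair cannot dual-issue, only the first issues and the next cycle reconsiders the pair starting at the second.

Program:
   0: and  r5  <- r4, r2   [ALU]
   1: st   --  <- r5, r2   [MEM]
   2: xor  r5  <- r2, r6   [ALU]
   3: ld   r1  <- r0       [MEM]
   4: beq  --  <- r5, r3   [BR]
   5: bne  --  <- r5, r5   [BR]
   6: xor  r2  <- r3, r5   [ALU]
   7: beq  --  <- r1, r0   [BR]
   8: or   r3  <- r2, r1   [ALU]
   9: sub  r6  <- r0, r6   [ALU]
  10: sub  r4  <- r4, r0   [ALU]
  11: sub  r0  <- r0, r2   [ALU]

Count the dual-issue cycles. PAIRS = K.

#0 head=0: and i0 RAW r5
#1 head=1: st xor i1+i2 pair
#2 head=3: ld i3 no-port MEM/BR
#3 head=4: beq i4 no-port BR/BR
#4 head=5: bne xor i5+i6 pair
#5 head=7: beq or i7+i8 pair
#6 head=9: sub sub i9+i10 pair
#7 head=11: sub i11 tail

PAIRS = 4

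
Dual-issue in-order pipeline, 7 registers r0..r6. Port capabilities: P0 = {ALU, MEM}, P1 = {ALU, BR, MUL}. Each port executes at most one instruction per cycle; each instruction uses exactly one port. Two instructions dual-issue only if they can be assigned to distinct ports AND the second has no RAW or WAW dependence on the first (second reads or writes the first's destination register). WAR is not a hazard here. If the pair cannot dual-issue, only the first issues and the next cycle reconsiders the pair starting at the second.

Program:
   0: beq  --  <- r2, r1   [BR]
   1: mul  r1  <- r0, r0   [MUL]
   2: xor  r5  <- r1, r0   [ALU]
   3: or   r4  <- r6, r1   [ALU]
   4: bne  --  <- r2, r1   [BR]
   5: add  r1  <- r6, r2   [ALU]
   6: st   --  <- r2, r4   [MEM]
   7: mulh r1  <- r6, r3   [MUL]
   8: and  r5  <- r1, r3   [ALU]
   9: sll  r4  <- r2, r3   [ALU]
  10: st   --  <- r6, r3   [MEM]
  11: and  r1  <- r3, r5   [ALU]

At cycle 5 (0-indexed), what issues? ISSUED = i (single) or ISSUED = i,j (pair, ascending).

ISSUED = 8,9

0. beq.BR @i0  | no-port BR/MUL
1. mul.MUL @i1  | RAW r1
2. xor.ALU/or.ALU @i2&i3  | 2-wide
3. bne.BR/add.ALU @i4&i5  | 2-wide
4. st.MEM/mulh.MUL @i6&i7  | 2-wide
5. and.ALU/sll.ALU @i8&i9  | 2-wide
6. st.MEM/and.ALU @i10&i11  | 2-wide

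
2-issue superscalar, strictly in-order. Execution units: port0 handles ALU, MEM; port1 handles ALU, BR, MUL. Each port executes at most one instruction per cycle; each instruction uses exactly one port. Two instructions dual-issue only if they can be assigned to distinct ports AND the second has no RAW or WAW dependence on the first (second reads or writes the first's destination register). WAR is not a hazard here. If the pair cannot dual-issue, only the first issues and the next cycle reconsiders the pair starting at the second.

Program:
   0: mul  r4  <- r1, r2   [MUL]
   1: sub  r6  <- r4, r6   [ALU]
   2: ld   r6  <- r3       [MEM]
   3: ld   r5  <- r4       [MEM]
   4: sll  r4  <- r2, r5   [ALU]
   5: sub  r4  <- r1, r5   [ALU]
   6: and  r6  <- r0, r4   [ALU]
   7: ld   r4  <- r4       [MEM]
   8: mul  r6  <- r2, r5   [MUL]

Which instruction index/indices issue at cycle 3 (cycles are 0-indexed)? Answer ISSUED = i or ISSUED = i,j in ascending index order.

ISSUED = 3

[0] i0  mul.MUL  -- RAW r4
[1] i1  sub.ALU  -- WAW r6
[2] i2  ld.MEM  -- no-port MEM/MEM
[3] i3  ld.MEM  -- RAW r5
[4] i4  sll.ALU  -- WAW r4
[5] i5  sub.ALU  -- RAW r4
[6] i6,i7  and.ALU/ld.MEM  -- dual
[7] i8  mul.MUL  -- tail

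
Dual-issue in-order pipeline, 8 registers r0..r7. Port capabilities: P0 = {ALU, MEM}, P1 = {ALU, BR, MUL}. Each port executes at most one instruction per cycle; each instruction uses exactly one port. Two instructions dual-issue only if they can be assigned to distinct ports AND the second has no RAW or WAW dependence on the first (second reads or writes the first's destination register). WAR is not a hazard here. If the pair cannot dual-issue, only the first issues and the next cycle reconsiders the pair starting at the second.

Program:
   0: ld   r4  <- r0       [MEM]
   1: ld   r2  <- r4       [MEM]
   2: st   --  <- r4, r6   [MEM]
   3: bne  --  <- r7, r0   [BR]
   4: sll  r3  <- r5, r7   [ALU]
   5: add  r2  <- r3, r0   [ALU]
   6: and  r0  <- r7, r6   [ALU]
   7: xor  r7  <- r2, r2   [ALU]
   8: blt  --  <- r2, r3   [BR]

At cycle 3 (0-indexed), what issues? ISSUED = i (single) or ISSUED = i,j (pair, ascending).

ISSUED = 4

#0 head=0: ld.MEM i0 no-port MEM/MEM
#1 head=1: ld.MEM i1 no-port MEM/MEM
#2 head=2: st.MEM+bne.BR i2+i3 pair
#3 head=4: sll.ALU i4 RAW r3
#4 head=5: add.ALU+and.ALU i5+i6 pair
#5 head=7: xor.ALU+blt.BR i7+i8 pair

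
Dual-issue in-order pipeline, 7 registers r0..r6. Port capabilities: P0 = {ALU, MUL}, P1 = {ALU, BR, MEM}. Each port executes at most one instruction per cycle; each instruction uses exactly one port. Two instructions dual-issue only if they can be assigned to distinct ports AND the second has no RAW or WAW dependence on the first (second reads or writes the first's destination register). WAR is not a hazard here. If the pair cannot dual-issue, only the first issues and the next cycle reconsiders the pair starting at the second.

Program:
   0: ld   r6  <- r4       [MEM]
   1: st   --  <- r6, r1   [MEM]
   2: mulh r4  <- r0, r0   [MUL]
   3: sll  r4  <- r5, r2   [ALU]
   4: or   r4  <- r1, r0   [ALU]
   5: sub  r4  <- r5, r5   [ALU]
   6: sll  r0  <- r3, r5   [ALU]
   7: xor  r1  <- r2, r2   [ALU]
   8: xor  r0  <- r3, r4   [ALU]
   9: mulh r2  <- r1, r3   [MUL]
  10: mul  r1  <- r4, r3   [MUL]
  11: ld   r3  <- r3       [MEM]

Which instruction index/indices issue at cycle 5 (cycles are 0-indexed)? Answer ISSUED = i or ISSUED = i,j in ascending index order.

t=0 i0:ld ; no-port MEM/MEM
t=1 i1&i2:st/mulh ; dual
t=2 i3:sll ; WAW r4
t=3 i4:or ; WAW r4
t=4 i5&i6:sub/sll ; dual
t=5 i7&i8:xor/xor ; dual
t=6 i9:mulh ; no-port MUL/MUL
t=7 i10&i11:mul/ld ; dual

ISSUED = 7,8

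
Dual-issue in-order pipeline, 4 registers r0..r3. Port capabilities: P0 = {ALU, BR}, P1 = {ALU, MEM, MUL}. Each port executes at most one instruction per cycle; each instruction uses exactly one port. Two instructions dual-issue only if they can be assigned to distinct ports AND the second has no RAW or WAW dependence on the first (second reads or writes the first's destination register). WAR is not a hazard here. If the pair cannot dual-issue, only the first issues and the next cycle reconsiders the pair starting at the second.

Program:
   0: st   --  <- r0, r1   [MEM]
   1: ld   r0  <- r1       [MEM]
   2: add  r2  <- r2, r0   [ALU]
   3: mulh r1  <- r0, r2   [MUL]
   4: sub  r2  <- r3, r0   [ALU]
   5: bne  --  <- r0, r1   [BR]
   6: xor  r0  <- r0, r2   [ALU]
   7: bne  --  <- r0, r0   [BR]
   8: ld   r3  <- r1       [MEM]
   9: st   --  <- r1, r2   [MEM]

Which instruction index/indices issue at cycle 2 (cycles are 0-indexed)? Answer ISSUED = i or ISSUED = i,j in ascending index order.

[0] i0  st.MEM  -- no-port MEM/MEM
[1] i1  ld.MEM  -- RAW r0
[2] i2  add.ALU  -- RAW r2
[3] i3&i4  mulh.MUL sub.ALU  -- pair
[4] i5&i6  bne.BR xor.ALU  -- pair
[5] i7&i8  bne.BR ld.MEM  -- pair
[6] i9  st.MEM  -- tail

ISSUED = 2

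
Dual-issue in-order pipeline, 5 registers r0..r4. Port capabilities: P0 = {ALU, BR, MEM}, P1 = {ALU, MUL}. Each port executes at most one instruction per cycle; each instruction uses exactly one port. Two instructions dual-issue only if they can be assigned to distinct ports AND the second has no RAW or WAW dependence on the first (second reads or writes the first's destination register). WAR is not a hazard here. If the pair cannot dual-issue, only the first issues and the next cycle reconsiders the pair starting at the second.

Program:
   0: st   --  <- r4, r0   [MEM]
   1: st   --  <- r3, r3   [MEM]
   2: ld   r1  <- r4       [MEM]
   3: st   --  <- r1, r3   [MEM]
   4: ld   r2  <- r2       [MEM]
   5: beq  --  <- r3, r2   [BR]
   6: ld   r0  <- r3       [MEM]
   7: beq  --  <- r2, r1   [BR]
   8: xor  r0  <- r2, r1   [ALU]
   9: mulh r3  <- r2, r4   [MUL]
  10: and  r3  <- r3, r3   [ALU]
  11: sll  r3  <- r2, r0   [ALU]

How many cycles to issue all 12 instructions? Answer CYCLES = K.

t=0 i0:st ; no-port MEM/MEM
t=1 i1:st ; no-port MEM/MEM
t=2 i2:ld ; no-port MEM/MEM
t=3 i3:st ; no-port MEM/MEM
t=4 i4:ld ; no-port MEM/BR
t=5 i5:beq ; no-port BR/MEM
t=6 i6:ld ; no-port MEM/BR
t=7 i7/i8:beq+xor ; pair
t=8 i9:mulh ; RAW+WAW r3
t=9 i10:and ; WAW r3
t=10 i11:sll ; tail

CYCLES = 11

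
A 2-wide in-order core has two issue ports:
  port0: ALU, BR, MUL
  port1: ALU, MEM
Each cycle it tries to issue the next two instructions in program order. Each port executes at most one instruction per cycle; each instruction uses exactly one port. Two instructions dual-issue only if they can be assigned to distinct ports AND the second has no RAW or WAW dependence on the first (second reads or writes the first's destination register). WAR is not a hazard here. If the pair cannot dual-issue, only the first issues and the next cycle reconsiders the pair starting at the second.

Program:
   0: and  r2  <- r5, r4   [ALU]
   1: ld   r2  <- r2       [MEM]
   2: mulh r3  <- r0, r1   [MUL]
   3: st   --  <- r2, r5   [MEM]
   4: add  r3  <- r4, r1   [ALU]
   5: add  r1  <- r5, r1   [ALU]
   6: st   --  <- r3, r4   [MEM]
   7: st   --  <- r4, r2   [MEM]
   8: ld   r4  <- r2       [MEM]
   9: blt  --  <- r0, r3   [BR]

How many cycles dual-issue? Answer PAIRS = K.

  cy0 -> i0 (and) RAW+WAW r2
  cy1 -> i1/i2 (ld mulh) 2-wide
  cy2 -> i3/i4 (st add) 2-wide
  cy3 -> i5/i6 (add st) 2-wide
  cy4 -> i7 (st) no-port MEM/MEM
  cy5 -> i8/i9 (ld blt) 2-wide

PAIRS = 4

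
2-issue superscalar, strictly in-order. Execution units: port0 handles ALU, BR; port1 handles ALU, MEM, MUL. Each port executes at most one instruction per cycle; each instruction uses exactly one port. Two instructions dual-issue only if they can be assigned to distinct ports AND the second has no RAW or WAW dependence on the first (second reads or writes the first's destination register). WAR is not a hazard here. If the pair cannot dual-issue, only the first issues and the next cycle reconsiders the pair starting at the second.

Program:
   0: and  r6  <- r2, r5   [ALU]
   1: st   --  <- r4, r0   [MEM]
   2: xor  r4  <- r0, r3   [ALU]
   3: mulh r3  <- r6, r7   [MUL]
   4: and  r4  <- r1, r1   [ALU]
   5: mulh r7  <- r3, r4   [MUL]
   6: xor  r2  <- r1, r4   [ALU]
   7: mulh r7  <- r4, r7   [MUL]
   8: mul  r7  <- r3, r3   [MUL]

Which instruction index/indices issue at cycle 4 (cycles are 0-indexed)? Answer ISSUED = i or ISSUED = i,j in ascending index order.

ISSUED = 7

#0 head=0: and;st i0+i1 dual
#1 head=2: xor;mulh i2+i3 dual
#2 head=4: and i4 RAW r4
#3 head=5: mulh;xor i5+i6 dual
#4 head=7: mulh i7 no-port MUL/MUL
#5 head=8: mul i8 tail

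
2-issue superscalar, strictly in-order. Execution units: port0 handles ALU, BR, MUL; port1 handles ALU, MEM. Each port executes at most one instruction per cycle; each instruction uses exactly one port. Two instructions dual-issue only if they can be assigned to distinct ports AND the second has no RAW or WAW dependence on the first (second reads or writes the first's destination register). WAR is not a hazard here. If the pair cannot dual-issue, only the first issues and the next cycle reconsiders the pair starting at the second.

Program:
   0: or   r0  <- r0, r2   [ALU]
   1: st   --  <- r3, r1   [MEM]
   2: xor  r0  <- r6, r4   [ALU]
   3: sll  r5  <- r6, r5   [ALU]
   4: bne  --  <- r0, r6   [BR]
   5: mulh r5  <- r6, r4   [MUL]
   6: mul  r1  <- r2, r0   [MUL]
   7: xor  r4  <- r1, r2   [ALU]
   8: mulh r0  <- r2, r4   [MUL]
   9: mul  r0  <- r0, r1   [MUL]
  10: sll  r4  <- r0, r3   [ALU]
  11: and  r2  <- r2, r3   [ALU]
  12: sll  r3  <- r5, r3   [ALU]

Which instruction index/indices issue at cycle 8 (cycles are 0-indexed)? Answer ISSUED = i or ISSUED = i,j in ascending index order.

ISSUED = 10,11

t=0 i0+i1:or/st ; 2-wide
t=1 i2+i3:xor/sll ; 2-wide
t=2 i4:bne ; no-port BR/MUL
t=3 i5:mulh ; no-port MUL/MUL
t=4 i6:mul ; RAW r1
t=5 i7:xor ; RAW r4
t=6 i8:mulh ; no-port MUL/MUL
t=7 i9:mul ; RAW r0
t=8 i10+i11:sll/and ; 2-wide
t=9 i12:sll ; tail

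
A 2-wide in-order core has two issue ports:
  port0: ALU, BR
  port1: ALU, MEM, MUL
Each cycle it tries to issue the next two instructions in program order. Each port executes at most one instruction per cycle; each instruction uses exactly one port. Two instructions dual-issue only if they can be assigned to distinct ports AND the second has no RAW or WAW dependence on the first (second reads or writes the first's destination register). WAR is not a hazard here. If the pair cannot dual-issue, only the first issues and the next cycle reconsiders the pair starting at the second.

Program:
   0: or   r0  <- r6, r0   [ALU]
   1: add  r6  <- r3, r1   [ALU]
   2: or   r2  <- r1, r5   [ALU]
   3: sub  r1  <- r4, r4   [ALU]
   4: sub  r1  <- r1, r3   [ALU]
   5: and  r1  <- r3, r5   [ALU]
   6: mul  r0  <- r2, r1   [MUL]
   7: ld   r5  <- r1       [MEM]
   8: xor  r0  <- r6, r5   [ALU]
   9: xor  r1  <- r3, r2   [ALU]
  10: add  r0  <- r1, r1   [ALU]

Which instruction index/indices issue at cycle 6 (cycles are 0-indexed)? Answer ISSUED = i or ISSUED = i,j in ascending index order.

ISSUED = 8,9

t=0 i0+i1:or add ; 2-wide
t=1 i2+i3:or sub ; 2-wide
t=2 i4:sub ; WAW r1
t=3 i5:and ; RAW r1
t=4 i6:mul ; no-port MUL/MEM
t=5 i7:ld ; RAW r5
t=6 i8+i9:xor xor ; 2-wide
t=7 i10:add ; tail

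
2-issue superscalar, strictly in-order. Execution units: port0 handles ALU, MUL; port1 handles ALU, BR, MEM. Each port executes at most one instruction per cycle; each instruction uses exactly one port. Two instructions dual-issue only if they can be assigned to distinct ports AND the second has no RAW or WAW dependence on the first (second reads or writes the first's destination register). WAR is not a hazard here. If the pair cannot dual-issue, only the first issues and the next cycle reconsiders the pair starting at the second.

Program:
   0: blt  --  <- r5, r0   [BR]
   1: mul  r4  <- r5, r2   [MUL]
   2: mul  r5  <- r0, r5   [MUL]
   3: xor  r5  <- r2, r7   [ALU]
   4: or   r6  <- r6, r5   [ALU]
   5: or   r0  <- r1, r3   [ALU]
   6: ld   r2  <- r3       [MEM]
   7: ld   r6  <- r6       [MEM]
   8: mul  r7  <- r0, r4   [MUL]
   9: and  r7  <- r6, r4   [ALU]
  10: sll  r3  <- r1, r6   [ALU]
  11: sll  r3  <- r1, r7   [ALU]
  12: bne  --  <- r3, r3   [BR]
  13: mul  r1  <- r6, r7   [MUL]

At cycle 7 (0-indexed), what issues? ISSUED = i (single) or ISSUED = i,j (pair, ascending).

ISSUED = 11

#0 head=0: blt+mul i0&i1 2-wide
#1 head=2: mul i2 WAW r5
#2 head=3: xor i3 RAW r5
#3 head=4: or+or i4&i5 2-wide
#4 head=6: ld i6 no-port MEM/MEM
#5 head=7: ld+mul i7&i8 2-wide
#6 head=9: and+sll i9&i10 2-wide
#7 head=11: sll i11 RAW r3
#8 head=12: bne+mul i12&i13 2-wide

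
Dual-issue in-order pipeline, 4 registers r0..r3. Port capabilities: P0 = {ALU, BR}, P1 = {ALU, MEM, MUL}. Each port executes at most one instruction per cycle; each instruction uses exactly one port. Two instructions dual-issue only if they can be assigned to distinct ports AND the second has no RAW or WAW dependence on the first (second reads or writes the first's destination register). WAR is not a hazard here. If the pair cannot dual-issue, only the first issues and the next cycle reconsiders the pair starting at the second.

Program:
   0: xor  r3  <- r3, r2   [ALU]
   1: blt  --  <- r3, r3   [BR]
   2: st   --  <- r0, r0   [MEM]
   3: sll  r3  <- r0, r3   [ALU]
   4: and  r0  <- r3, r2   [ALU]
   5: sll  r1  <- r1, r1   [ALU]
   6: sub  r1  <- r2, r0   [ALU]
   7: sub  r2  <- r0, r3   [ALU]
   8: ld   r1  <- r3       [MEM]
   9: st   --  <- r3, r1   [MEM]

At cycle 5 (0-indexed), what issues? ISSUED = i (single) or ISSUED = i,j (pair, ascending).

ISSUED = 8

[0] i0  xor.ALU  -- RAW r3
[1] i1,i2  blt.BR st.MEM  -- 2-wide
[2] i3  sll.ALU  -- RAW r3
[3] i4,i5  and.ALU sll.ALU  -- 2-wide
[4] i6,i7  sub.ALU sub.ALU  -- 2-wide
[5] i8  ld.MEM  -- no-port MEM/MEM
[6] i9  st.MEM  -- tail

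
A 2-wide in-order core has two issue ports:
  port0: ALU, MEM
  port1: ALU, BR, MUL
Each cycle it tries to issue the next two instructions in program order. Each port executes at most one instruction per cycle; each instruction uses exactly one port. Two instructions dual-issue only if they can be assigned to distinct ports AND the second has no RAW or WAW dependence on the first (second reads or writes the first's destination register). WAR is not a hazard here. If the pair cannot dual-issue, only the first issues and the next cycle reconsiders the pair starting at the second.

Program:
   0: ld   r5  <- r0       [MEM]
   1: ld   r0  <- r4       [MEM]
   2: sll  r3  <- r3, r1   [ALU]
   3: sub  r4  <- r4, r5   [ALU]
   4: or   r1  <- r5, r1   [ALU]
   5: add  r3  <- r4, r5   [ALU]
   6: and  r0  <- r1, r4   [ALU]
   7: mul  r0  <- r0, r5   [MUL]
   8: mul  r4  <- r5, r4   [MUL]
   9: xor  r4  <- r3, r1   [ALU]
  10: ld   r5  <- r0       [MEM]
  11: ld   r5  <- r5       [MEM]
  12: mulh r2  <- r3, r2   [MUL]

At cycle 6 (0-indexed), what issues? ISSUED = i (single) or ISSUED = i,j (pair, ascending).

0. ld @i0  | no-port MEM/MEM
1. ld sll @i1,i2  | pair
2. sub or @i3,i4  | pair
3. add and @i5,i6  | pair
4. mul @i7  | no-port MUL/MUL
5. mul @i8  | WAW r4
6. xor ld @i9,i10  | pair
7. ld mulh @i11,i12  | pair

ISSUED = 9,10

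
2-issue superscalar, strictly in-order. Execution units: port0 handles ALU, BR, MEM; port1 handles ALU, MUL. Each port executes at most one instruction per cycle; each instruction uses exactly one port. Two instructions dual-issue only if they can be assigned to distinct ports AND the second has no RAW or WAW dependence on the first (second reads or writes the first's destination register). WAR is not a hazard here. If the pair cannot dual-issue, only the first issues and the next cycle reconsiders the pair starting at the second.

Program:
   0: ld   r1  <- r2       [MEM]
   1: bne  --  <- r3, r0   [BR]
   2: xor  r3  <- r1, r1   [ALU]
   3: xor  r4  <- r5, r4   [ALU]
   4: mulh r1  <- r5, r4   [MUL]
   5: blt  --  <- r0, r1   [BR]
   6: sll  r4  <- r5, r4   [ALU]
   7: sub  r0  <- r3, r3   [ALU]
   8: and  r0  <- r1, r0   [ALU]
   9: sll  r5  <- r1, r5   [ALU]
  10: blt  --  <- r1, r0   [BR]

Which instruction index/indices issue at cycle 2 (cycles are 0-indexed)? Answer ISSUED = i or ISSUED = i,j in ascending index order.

  cy0 -> i0 (ld.MEM) no-port MEM/BR
  cy1 -> i1,i2 (bne.BR;xor.ALU) pair
  cy2 -> i3 (xor.ALU) RAW r4
  cy3 -> i4 (mulh.MUL) RAW r1
  cy4 -> i5,i6 (blt.BR;sll.ALU) pair
  cy5 -> i7 (sub.ALU) RAW+WAW r0
  cy6 -> i8,i9 (and.ALU;sll.ALU) pair
  cy7 -> i10 (blt.BR) tail

ISSUED = 3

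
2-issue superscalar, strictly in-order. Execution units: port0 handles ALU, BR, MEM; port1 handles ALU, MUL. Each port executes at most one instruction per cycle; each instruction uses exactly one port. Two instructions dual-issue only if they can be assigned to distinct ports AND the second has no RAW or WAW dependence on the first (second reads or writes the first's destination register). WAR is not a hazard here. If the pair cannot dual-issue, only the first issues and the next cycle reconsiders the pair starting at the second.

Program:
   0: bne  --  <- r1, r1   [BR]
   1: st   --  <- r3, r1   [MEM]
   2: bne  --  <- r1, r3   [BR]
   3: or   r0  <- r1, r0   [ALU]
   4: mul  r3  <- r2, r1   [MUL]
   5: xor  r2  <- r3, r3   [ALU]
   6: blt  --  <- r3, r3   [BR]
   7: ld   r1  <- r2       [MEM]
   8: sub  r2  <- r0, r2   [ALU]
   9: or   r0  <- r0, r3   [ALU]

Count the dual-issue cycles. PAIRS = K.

  cy0 -> i0 (bne.BR) no-port BR/MEM
  cy1 -> i1 (st.MEM) no-port MEM/BR
  cy2 -> i2/i3 (bne.BR/or.ALU) 2-wide
  cy3 -> i4 (mul.MUL) RAW r3
  cy4 -> i5/i6 (xor.ALU/blt.BR) 2-wide
  cy5 -> i7/i8 (ld.MEM/sub.ALU) 2-wide
  cy6 -> i9 (or.ALU) tail

PAIRS = 3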